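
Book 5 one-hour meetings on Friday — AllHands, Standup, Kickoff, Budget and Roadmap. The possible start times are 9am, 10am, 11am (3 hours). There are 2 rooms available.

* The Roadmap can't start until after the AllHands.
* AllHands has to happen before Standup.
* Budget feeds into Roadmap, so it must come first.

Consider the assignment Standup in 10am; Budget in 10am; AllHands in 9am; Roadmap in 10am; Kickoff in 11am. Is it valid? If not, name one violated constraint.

The Roadmap can't start until after the AllHands — holds.
There are 2 rooms available — violated.
Budget feeds into Roadmap, so it must come first — violated.
AllHands has to happen before Standup — holds.

Invalid. There are 2 rooms available.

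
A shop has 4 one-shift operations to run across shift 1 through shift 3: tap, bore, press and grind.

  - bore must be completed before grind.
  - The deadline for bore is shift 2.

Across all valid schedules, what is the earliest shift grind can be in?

Precedence pushes grind to at least shift 2.
grind at shift 2 is achievable: grind -> shift 2; press -> shift 1; tap -> shift 1; bore -> shift 1.

shift 2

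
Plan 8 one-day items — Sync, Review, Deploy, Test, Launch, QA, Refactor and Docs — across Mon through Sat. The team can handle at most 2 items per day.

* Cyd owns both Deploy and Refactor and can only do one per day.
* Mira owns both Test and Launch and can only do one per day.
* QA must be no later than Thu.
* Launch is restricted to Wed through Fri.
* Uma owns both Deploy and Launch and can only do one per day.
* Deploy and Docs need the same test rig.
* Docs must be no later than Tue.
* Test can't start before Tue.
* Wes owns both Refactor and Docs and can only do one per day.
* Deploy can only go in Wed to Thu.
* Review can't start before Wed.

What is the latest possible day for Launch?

Launch is available from Wed; Launch's own window allows nothing later than Fri.
Launch at Fri is achievable: QA in Mon, Review in Wed, Launch in Fri, Test in Tue, Refactor in Thu, Deploy in Wed, Sync in Tue, Docs in Mon.

Fri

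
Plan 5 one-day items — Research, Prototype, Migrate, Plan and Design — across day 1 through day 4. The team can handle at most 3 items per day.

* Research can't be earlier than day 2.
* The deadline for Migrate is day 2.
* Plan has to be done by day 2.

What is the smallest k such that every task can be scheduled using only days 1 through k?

With at most 3 per day and 5 tasks, at least 2 days are needed.
Research can't be placed before day 2, so the schedule must run through at least day 2.
2 works (last occupied day: day 2): for example Design=day 2, Research=day 2, Migrate=day 1, Plan=day 1, Prototype=day 1.

2 days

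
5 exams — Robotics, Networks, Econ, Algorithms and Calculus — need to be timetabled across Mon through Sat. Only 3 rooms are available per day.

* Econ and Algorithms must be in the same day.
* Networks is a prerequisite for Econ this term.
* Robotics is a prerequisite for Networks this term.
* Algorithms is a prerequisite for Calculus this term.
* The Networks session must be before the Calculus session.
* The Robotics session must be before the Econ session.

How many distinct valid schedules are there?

Splitting on Robotics: it can be Mon (10), Tue (4), Wed (1). Listing each branch's schedules as (Networks, Econ, Algorithms, Calculus):
Robotics=Mon: (Tue,Wed,Wed,Thu) (Tue,Wed,Wed,Fri) (Tue,Wed,Wed,Sat) (Tue,Thu,Thu,Fri) (Tue,Thu,Thu,Sat) (Tue,Fri,Fri,Sat) (Wed,Thu,Thu,Fri) (Wed,Thu,Thu,Sat) (Wed,Fri,Fri,Sat) (Thu,Fri,Fri,Sat) — 10.
Robotics=Tue: (Wed,Thu,Thu,Fri) (Wed,Thu,Thu,Sat) (Wed,Fri,Fri,Sat) (Thu,Fri,Fri,Sat) — 4.
Robotics=Wed: (Thu,Fri,Fri,Sat) — 1.
Summing: 10 + 4 + 1 = 15.

15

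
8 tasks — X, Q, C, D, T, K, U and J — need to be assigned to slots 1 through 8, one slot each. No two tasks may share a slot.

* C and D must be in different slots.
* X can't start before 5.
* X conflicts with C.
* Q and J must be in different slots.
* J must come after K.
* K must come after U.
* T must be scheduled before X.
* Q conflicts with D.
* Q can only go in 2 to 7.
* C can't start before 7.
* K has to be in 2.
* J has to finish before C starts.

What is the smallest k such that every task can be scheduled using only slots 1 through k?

The precedence chain requires at least 4 distinct slots.
With at most 1 per slot and 8 tasks, at least 8 slots are needed.
C can't be placed before 7, so the schedule must run through at least slot 7.
8 works (last occupied slot: 8): for example C in 7; T in 4; U in 1; D in 8; Q in 3; X in 5; J in 6; K in 2.

8 slots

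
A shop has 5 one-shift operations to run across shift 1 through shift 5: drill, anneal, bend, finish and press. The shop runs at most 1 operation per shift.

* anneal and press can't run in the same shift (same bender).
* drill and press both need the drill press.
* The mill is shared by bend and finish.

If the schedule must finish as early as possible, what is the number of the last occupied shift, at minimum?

5

With at most 1 per shift and 5 operations, at least 5 shifts are needed.
5 works (last occupied shift: shift 5): for example drill in shift 1; bend in shift 3; press in shift 5; finish in shift 4; anneal in shift 2.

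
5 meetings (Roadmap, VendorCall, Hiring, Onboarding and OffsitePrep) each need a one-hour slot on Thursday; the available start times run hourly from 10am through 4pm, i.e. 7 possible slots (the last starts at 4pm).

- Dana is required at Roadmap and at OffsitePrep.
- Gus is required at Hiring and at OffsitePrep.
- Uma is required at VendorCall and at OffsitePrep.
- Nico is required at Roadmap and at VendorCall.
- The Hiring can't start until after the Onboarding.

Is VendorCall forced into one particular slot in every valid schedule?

VendorCall can be 10am (e.g. OffsitePrep in 12pm; Hiring in 11am; VendorCall in 10am; Onboarding in 10am; Roadmap in 11am) or 11am (e.g. OffsitePrep in 12pm; Hiring in 11am; Roadmap in 10am; VendorCall in 11am; Onboarding in 10am).

No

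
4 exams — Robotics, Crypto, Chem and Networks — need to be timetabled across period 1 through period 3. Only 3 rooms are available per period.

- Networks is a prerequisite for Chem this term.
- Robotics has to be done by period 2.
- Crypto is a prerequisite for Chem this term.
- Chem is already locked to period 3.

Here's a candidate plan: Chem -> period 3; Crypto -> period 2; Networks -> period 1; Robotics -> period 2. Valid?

Yes

Networks is a prerequisite for Chem this term — holds.
Crypto is a prerequisite for Chem this term — holds.
Chem is already locked to period 3 — holds.
Only 3 rooms are available per period — holds.
Robotics has to be done by period 2 — holds.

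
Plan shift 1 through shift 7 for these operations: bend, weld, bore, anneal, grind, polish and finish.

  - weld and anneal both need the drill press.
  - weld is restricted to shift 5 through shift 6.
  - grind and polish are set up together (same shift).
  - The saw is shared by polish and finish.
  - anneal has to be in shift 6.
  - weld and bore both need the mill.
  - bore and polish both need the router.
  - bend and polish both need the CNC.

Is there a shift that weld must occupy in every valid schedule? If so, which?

shift 5

weld's window is shift 5–shift 6.
anneal is fixed at shift 6, and weld can't share a shift with anneal.
So weld must be shift 5.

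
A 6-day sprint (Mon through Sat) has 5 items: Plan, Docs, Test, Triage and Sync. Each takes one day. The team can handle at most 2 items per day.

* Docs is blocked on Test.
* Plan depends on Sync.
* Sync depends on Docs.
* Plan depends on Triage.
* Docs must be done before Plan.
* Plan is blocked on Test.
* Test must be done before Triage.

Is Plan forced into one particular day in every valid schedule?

No

Plan can be Thu (e.g. Sync in Wed; Test in Mon; Docs in Tue; Plan in Thu; Triage in Tue) or Fri (e.g. Test=Mon, Triage=Tue, Docs=Tue, Sync=Wed, Plan=Fri).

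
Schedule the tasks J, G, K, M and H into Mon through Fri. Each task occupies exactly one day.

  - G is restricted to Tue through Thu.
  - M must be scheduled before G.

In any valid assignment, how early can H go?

H at Mon is achievable: G -> Tue, M -> Mon, H -> Mon, J -> Mon, K -> Mon.

Mon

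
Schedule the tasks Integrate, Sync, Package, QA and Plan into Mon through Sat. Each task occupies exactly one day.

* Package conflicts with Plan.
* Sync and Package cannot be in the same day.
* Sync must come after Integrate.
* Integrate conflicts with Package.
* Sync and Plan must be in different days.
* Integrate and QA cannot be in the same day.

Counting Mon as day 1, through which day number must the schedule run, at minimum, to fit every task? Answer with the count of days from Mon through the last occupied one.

The precedence chain requires at least 2 distinct days.
Could 2 days be enough, i.e. nothing placed later than Tue? No: Sync must come after Integrate (at Mon or later) → {Tue}; Integrate must come before Sync (at Tue or earlier) → {Mon}; Package can't share with Integrate (Mon) → {Tue}; Package can't share with Sync (Tue) → nothing is left.
So 2 days is not enough.
3 works (last occupied day: Wed): for example Integrate in Mon, QA in Tue, Plan in Mon, Sync in Tue, Package in Wed.

3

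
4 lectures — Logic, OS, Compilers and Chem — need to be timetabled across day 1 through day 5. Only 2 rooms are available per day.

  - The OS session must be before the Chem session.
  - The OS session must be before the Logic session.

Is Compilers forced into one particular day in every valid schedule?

No

Compilers can be day 1 (e.g. Compilers in day 1; Logic in day 2; OS in day 1; Chem in day 2) or day 2 (e.g. Logic=day 2, Chem=day 3, Compilers=day 2, OS=day 1).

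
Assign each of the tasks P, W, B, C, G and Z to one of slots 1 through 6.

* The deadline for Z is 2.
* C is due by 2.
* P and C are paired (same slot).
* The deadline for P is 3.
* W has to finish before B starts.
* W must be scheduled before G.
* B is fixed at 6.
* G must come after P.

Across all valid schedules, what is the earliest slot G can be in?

2

Precedence pushes G to at least 2.
G at 2 is achievable: B in 6; Z in 1; P in 1; G in 2; C in 1; W in 1.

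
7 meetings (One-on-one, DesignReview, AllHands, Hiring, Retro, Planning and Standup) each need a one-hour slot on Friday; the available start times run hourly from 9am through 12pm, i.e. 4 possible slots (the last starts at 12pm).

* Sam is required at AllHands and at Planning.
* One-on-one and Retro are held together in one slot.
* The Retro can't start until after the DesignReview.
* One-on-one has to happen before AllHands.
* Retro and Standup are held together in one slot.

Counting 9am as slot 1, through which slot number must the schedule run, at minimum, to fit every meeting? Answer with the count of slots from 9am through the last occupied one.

3

The precedence chain requires at least 3 distinct slots.
3 works (last occupied slot: 11am): for example One-on-one in 10am, Hiring in 9am, Standup in 10am, DesignReview in 9am, Retro in 10am, Planning in 9am, AllHands in 11am.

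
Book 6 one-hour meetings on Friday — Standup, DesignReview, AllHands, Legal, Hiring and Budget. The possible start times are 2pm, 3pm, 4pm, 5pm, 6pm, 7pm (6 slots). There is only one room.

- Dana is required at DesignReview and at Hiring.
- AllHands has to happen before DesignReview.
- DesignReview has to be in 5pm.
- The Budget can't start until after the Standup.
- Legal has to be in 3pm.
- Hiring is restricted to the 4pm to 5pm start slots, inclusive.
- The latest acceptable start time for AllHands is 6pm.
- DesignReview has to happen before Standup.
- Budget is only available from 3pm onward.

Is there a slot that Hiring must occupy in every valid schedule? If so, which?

Hiring's window is 4pm–5pm.
DesignReview is fixed at 5pm, and Hiring can't share a slot with DesignReview.
So Hiring must be 4pm.

4pm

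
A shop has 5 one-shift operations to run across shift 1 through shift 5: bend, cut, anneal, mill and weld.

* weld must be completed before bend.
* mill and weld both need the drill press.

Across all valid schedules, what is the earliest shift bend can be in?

Precedence pushes bend to at least shift 2.
bend at shift 2 is achievable: weld in shift 1; cut in shift 1; anneal in shift 1; bend in shift 2; mill in shift 2.

shift 2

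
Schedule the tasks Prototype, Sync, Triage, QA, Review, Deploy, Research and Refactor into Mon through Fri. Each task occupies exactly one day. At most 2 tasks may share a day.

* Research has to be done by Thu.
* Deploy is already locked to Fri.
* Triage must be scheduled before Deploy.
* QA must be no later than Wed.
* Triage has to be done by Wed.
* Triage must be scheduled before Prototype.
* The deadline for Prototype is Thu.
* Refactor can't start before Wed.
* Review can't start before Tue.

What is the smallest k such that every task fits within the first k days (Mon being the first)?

5

The precedence chain requires at least 2 distinct days.
With at most 2 per day and 8 tasks, at least 4 days are needed.
Deploy can't be placed before Fri — that is day 5 counting from Mon — so the schedule must run through at least 5 days.
5 works (last occupied day: Fri): for example QA=Mon, Sync=Thu, Deploy=Fri, Refactor=Wed, Triage=Mon, Prototype=Tue, Research=Wed, Review=Tue.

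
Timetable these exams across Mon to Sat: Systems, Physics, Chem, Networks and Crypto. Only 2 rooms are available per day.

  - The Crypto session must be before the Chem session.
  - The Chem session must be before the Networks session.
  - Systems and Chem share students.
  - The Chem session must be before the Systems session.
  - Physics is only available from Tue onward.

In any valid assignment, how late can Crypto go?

Downstream work caps Crypto at Thu.
Crypto at Thu is achievable: Networks=Sat; Chem=Fri; Physics=Tue; Crypto=Thu; Systems=Sat.

Thu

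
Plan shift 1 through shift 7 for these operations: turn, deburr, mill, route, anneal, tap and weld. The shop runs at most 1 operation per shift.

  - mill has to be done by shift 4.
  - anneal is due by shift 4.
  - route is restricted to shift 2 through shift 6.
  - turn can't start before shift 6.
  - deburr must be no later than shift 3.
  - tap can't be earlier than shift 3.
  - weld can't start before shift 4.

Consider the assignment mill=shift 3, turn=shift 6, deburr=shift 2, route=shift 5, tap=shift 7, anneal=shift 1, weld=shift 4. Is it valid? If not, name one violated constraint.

Yes, all constraints hold

weld can't start before shift 4 — holds.
route is restricted to shift 2 through shift 6 — holds.
turn can't start before shift 6 — holds.
The shop runs at most 1 operation per shift — holds.
tap can't be earlier than shift 3 — holds.
deburr must be no later than shift 3 — holds.
anneal is due by shift 4 — holds.
mill has to be done by shift 4 — holds.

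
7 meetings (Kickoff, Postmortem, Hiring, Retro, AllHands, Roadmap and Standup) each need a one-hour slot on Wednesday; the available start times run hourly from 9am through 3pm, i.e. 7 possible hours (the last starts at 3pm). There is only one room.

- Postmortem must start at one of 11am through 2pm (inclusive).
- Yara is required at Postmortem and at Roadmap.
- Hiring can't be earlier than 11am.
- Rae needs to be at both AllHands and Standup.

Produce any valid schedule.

AllHands=1pm; Retro=10am; Hiring=12pm; Kickoff=9am; Postmortem=11am; Standup=3pm; Roadmap=2pm

Checking: Postmortem(11am) != Roadmap(2pm); AllHands(1pm) != Standup(3pm); Hiring=12pm in [11am,3pm]; Postmortem=11am in [11am,2pm]; max 1 per hour (cap 1).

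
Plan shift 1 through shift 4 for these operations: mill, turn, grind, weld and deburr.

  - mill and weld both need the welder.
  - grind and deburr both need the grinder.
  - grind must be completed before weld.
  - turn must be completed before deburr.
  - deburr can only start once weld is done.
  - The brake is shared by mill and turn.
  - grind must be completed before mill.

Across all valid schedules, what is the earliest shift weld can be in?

shift 2

Precedence pushes weld to at least shift 2; downstream work caps weld at shift 3.
weld at shift 2 is achievable: grind=shift 1; mill=shift 3; weld=shift 2; turn=shift 1; deburr=shift 3.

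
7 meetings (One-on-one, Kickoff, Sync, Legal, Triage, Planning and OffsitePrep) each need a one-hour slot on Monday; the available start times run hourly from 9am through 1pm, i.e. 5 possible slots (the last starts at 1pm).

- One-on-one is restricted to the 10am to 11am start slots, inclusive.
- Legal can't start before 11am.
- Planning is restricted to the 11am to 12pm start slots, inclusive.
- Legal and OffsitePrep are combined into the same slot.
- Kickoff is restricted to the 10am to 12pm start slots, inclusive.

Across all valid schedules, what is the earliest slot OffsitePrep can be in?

11am

OffsitePrep must be in the same slot as Legal, which can't be before 11am, so OffsitePrep is at least 11am.
OffsitePrep at 11am is achievable: Kickoff -> 10am; Triage -> 9am; Legal -> 11am; Sync -> 9am; Planning -> 11am; One-on-one -> 10am; OffsitePrep -> 11am.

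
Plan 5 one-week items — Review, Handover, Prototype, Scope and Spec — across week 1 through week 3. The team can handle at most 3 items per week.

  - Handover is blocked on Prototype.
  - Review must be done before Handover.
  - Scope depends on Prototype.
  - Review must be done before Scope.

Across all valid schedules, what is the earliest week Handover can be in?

Precedence pushes Handover to at least week 2.
Handover at week 2 is achievable: Review=week 1, Spec=week 1, Handover=week 2, Prototype=week 1, Scope=week 2.

week 2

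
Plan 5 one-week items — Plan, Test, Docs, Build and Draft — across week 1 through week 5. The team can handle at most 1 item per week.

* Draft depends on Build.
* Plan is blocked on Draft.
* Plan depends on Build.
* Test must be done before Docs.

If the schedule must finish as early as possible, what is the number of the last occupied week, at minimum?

The precedence chain requires at least 3 distinct weeks.
With at most 1 per week and 5 tasks, at least 5 weeks are needed.
5 works (last occupied week: week 5): for example Build in week 1, Draft in week 2, Test in week 4, Docs in week 5, Plan in week 3.

5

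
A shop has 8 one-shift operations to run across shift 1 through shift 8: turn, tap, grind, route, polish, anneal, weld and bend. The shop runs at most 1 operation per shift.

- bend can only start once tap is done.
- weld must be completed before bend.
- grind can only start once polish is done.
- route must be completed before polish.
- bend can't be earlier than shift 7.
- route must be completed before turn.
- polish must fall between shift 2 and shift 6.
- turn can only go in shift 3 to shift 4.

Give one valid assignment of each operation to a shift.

grind -> shift 5; bend -> shift 7; anneal -> shift 8; turn -> shift 3; route -> shift 1; polish -> shift 2; tap -> shift 4; weld -> shift 6

Checking: route(shift 1) before turn(shift 3); tap(shift 4) before bend(shift 7); weld(shift 6) before bend(shift 7); route(shift 1) before polish(shift 2); polish(shift 2) before grind(shift 5); polish=shift 2 in [shift 2,shift 6]; bend=shift 7 in [shift 7,shift 8]; turn=shift 3 in [shift 3,shift 4]; max 1 per shift (cap 1).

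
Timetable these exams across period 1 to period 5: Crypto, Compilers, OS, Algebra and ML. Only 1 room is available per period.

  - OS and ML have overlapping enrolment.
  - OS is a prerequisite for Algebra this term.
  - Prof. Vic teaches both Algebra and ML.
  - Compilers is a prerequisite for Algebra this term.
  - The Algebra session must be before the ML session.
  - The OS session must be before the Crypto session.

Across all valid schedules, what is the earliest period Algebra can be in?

period 3

Precedence pushes Algebra to at least period 2; downstream work caps Algebra at period 4.
Algebra at period 3 is achievable: Compilers=period 2; ML=period 5; Crypto=period 4; Algebra=period 3; OS=period 1.
Nothing earlier works — the conflict and capacity constraints rule out every period before period 3.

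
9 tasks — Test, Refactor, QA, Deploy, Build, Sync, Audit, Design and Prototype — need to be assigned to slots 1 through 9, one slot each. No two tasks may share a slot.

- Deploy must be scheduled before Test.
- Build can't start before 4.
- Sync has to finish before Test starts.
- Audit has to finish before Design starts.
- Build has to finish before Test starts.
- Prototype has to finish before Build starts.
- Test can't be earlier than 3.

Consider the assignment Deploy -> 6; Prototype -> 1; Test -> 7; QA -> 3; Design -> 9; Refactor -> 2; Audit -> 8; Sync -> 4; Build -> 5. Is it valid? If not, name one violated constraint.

Deploy must be scheduled before Test — holds.
Prototype has to finish before Build starts — holds.
Build can't start before 4 — holds.
Build has to finish before Test starts — holds.
Audit has to finish before Design starts — holds.
Test can't be earlier than 3 — holds.
No two tasks may share a slot — holds.
Sync has to finish before Test starts — holds.

Yes, all constraints hold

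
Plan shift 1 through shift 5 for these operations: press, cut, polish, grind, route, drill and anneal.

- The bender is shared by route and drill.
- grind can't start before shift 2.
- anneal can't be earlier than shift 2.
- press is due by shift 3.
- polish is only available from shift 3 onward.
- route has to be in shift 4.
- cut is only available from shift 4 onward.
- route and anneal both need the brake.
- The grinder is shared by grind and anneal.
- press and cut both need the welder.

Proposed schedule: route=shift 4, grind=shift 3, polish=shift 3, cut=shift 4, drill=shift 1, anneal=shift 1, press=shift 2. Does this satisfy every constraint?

No. anneal can't be earlier than shift 2 is not satisfied.

anneal can't be earlier than shift 2 — violated.
polish is only available from shift 3 onward — holds.
press and cut both need the welder — holds.
cut is only available from shift 4 onward — holds.
The grinder is shared by grind and anneal — holds.
The bender is shared by route and drill — holds.
route and anneal both need the brake — holds.
press is due by shift 3 — holds.
grind can't start before shift 2 — holds.
route has to be in shift 4 — holds.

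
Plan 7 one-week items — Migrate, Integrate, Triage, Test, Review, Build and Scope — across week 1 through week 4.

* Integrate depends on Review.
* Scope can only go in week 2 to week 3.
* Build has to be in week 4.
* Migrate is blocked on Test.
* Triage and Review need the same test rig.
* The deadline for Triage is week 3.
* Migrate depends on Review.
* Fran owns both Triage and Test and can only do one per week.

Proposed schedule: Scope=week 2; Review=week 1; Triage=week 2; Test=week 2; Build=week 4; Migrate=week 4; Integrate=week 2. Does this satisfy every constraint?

Fran owns both Triage and Test and can only do one per week — violated.
Build has to be in week 4 — holds.
Triage and Review need the same test rig — holds.
Scope can only go in week 2 to week 3 — holds.
Migrate depends on Review — holds.
The deadline for Triage is week 3 — holds.
Migrate is blocked on Test — holds.
Integrate depends on Review — holds.

No — it violates: Fran owns both Triage and Test and can only do one per week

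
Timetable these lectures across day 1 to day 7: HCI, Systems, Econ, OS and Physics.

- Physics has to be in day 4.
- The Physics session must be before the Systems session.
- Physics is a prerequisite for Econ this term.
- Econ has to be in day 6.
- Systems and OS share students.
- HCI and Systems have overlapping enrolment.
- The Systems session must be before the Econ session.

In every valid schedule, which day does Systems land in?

Physics is fixed at day 4 and must come before Systems, so Systems is at least day 5.
Econ is fixed at day 6 and must come after Systems, so Systems is at most day 5.
So Systems must be day 5.

day 5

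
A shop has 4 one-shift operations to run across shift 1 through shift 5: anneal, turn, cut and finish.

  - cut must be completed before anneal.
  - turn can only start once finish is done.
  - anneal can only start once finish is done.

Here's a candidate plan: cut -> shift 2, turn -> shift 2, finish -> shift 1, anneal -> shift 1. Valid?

turn can only start once finish is done — holds.
cut must be completed before anneal — violated.
anneal can only start once finish is done — violated.

Invalid. cut must be completed before anneal.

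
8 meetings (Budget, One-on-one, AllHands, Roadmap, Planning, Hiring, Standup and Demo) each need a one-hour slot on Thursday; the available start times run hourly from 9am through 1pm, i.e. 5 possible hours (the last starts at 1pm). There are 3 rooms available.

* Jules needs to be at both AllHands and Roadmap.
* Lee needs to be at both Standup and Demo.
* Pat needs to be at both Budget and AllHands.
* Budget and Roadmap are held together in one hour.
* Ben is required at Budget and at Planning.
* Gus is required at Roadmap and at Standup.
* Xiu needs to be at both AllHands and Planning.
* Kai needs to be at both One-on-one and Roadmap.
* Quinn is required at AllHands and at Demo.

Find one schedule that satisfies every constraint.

Budget in 9am; Demo in 11am; Standup in 10am; Roadmap in 9am; One-on-one in 10am; Planning in 11am; Hiring in 9am; AllHands in 10am

Checking: AllHands(10am) != Planning(11am); Budget(9am) != AllHands(10am); Budget(9am) != Planning(11am); One-on-one(10am) != Roadmap(9am); Standup(10am) != Demo(11am); AllHands(10am) != Roadmap(9am); Roadmap(9am) != Standup(10am); AllHands(10am) != Demo(11am); Budget = Roadmap = 9am; max 3 per hour (cap 3).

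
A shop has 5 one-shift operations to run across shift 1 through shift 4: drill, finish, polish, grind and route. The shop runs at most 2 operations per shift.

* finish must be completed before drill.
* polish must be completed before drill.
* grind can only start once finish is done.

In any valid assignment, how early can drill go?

shift 2

Precedence pushes drill to at least shift 2.
drill at shift 2 is achievable: route=shift 3; finish=shift 1; drill=shift 2; grind=shift 2; polish=shift 1.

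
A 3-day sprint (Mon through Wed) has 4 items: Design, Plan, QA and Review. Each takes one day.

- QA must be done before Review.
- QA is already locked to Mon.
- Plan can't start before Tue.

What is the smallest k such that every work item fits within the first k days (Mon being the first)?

2 days

The precedence chain requires at least 2 distinct days.
2 works (last occupied day: Tue): for example Design=Mon; QA=Mon; Review=Tue; Plan=Tue.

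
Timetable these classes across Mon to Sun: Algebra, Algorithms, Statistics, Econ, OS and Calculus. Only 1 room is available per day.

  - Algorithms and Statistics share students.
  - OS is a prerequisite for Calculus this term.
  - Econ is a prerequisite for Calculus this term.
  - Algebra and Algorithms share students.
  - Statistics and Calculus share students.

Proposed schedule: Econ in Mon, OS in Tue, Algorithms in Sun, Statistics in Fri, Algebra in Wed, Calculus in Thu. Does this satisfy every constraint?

Econ is a prerequisite for Calculus this term — holds.
Statistics and Calculus share students — holds.
Algebra and Algorithms share students — holds.
OS is a prerequisite for Calculus this term — holds.
Only 1 room is available per day — holds.
Algorithms and Statistics share students — holds.

Yes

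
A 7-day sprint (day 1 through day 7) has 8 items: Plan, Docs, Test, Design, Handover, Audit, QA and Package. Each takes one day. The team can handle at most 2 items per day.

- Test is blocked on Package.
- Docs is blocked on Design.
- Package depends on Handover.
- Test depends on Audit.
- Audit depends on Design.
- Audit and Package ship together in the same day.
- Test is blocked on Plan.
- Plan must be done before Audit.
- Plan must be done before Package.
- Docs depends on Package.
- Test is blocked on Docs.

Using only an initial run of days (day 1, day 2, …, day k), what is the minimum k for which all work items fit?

5

The precedence chain requires at least 4 distinct days.
With at most 2 per day and 8 work items, at least 4 days are needed.
Could 4 days be enough, i.e. nothing placed later than day 4? No: Test must come after Package (at day 1 or later) → {day 2, day 3, day 4}; Package must come before Test (at day 4 or earlier) → {day 1, day 2, day 3}; Docs must come before Test (at day 4 or earlier) → {day 1, day 2, day 3}; Plan must come before Test (at day 4 or earlier) → {day 1, day 2, day 3}; Package must come after Handover (at day 1 or later) → {day 2, day 3}; Handover must come before Package (at day 3 or earlier) → {day 1, day 2}; Docs must come after Package (at day 2 or later) → {day 3}; Package must come before Docs (at day 3 or earlier) → {day 2}; Audit must come before Test (at day 4 or earlier) → {day 1, day 2, day 3}; Audit must come after Plan (at day 1 or later) → {day 2, day 3}; Plan must come before Audit (at day 3 or earlier) → {day 1, day 2}; Design must come before Audit (at day 3 or earlier) → {day 1, day 2}; Plan must come before Package (at day 2 or earlier) → {day 1}; Audit must be in the same day as Package (in {day 2}) → {day 2}; Design can't use day 2, already full with Audit and Package (limit 2) → {day 1}; Handover can't use day 2, already full with Audit and Package (limit 2) → {day 1}; that puts Plan, Design and Handover all in day 1 — more than 2 per day.
So 4 days is not enough.
5 works (last occupied day: day 5): for example Test in day 5, Docs in day 4, Design in day 1, QA in day 2, Audit in day 3, Package in day 3, Plan in day 1, Handover in day 2.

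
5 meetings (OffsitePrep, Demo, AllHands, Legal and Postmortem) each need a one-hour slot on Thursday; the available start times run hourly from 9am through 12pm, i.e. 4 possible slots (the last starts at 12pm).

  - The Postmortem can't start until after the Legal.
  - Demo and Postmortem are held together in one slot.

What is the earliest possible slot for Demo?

10am

Demo must be in the same slot as Postmortem, which can't be before 10am, so Demo is at least 10am.
Demo at 10am is achievable: Legal in 9am; Demo in 10am; Postmortem in 10am; AllHands in 9am; OffsitePrep in 9am.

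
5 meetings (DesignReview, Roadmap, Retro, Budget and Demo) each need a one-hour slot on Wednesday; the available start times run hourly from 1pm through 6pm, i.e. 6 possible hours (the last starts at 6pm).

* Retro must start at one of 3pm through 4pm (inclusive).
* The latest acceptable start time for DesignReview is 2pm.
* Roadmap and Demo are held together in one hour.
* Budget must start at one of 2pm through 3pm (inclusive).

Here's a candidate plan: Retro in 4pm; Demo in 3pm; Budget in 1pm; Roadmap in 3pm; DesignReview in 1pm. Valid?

The latest acceptable start time for DesignReview is 2pm — holds.
Retro must start at one of 3pm through 4pm (inclusive) — holds.
Budget must start at one of 2pm through 3pm (inclusive) — violated.
Roadmap and Demo are held together in one hour — holds.

No. Budget must start at one of 2pm through 3pm (inclusive) is not satisfied.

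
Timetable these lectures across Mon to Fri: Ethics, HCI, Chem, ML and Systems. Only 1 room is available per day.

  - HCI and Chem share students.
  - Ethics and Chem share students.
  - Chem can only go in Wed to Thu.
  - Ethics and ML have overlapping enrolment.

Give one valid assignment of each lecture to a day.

Systems=Fri; ML=Thu; HCI=Tue; Chem=Wed; Ethics=Mon

Checking: Ethics(Mon) != ML(Thu); Ethics(Mon) != Chem(Wed); HCI(Tue) != Chem(Wed); Chem=Wed in [Wed,Thu]; max 1 per day (cap 1).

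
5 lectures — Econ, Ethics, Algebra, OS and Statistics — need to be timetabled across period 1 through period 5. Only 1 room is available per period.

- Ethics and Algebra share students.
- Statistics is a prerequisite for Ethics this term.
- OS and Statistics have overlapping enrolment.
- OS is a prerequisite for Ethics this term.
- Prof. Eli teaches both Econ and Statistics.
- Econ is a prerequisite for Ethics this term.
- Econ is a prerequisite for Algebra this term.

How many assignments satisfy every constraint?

18

Splitting on Econ: it can be period 1 (8), period 2 (6), period 3 (4). Listing each branch's schedules as (Ethics, Algebra, OS, Statistics) by period number:
Econ=period 1: (4,5,2,3) (4,5,3,2) (5,2,3,4) (5,2,4,3) (5,3,2,4) (5,3,4,2) (5,4,2,3) (5,4,3,2) — 8.
Econ=period 2: (4,5,1,3) (4,5,3,1) (5,3,1,4) (5,3,4,1) (5,4,1,3) (5,4,3,1) — 6.
Econ=period 3: (4,5,1,2) (4,5,2,1) (5,4,1,2) (5,4,2,1) — 4.
Summing: 8 + 6 + 4 = 18.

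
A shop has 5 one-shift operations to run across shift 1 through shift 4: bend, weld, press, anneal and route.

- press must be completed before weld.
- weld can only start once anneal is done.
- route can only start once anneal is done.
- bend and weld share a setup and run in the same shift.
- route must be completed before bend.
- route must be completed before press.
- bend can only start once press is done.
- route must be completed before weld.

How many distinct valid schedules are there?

1

Enumerating: weld=shift 4, route=shift 2, press=shift 3, anneal=shift 1, bend=shift 4.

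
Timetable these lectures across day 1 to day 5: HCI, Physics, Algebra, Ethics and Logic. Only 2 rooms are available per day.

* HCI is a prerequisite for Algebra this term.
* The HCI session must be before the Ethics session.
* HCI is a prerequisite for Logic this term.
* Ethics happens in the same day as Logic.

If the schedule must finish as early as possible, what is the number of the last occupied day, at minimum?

3

The precedence chain requires at least 2 distinct days.
With at most 2 per day and 5 lectures, at least 3 days are needed.
3 works (last occupied day: day 3): for example Physics -> day 1, HCI -> day 1, Logic -> day 3, Ethics -> day 3, Algebra -> day 2.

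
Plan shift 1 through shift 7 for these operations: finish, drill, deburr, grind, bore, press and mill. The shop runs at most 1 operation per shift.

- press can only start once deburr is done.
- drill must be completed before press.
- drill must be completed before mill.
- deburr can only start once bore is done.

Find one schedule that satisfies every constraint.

drill -> shift 1; mill -> shift 5; bore -> shift 2; press -> shift 4; finish -> shift 6; deburr -> shift 3; grind -> shift 7

Checking: bore(shift 2) before deburr(shift 3); drill(shift 1) before press(shift 4); deburr(shift 3) before press(shift 4); drill(shift 1) before mill(shift 5); max 1 per shift (cap 1).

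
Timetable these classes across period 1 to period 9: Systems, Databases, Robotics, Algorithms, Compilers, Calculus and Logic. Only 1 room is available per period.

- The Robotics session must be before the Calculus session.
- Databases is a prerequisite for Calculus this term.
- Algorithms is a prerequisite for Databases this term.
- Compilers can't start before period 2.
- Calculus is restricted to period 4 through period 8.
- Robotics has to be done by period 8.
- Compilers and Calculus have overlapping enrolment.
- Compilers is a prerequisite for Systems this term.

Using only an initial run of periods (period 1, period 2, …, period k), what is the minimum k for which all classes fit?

The precedence chain requires at least 3 distinct periods.
With at most 1 per period and 7 classes, at least 7 periods are needed.
Calculus can't be placed before period 4, so the schedule must run through at least period 4.
7 works (last occupied period: period 7): for example Robotics in period 3; Calculus in period 4; Logic in period 7; Systems in period 6; Databases in period 2; Compilers in period 5; Algorithms in period 1.

7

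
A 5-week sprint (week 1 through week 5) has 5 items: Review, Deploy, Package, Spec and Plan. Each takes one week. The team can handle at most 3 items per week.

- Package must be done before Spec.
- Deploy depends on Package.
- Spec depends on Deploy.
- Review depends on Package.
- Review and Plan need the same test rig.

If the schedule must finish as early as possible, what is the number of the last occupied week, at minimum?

The precedence chain requires at least 3 distinct weeks.
With at most 3 per week and 5 tasks, at least 2 weeks are needed.
3 works (last occupied week: week 3): for example Spec in week 3, Review in week 2, Package in week 1, Plan in week 1, Deploy in week 2.

3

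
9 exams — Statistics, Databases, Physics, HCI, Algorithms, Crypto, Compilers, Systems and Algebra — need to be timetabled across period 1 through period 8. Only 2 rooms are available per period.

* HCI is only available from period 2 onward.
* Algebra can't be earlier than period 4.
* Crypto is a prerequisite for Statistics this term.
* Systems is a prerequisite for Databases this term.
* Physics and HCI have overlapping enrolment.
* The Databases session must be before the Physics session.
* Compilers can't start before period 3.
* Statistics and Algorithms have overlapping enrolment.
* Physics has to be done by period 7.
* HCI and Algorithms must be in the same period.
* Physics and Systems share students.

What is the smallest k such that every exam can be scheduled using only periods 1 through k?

5 periods

The precedence chain requires at least 3 distinct periods.
With at most 2 per period and 9 exams, at least 5 periods are needed.
Algebra can't be placed before period 4, so the schedule must run through at least period 4.
5 works (last occupied period: period 5): for example HCI -> period 2; Physics -> period 5; Databases -> period 3; Compilers -> period 3; Algorithms -> period 2; Algebra -> period 4; Systems -> period 1; Statistics -> period 4; Crypto -> period 1.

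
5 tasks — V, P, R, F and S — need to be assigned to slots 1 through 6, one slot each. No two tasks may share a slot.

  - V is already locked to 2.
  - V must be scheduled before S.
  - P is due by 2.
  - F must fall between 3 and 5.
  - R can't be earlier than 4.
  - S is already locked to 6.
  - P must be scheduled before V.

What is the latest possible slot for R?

5

R is available from 4.
R at 5 is achievable: V=2; P=1; S=6; F=3; R=5.
Nothing later works — the capacity limit rule out every slot after 5.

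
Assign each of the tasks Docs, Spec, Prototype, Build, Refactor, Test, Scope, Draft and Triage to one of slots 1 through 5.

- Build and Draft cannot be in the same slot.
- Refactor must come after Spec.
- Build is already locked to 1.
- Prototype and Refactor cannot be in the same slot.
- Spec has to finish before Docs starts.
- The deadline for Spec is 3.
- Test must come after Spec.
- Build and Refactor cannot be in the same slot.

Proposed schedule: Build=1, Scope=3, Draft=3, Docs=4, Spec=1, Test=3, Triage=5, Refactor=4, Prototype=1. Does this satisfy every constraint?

Yes

Build is already locked to 1 — holds.
Refactor must come after Spec — holds.
Spec has to finish before Docs starts — holds.
Prototype and Refactor cannot be in the same slot — holds.
Test must come after Spec — holds.
The deadline for Spec is 3 — holds.
Build and Draft cannot be in the same slot — holds.
Build and Refactor cannot be in the same slot — holds.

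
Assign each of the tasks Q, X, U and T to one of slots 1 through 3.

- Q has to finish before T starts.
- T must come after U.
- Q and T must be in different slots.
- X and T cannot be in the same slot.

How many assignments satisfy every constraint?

10

Splitting on Q: it can be 1 (6), 2 (4). Listing each branch's schedules as (X, U, T):
Q=1: (1,1,2) (1,1,3) (1,2,3) (2,1,3) (2,2,3) (3,1,2) — 6.
Q=2: (1,1,3) (1,2,3) (2,1,3) (2,2,3) — 4.
Summing: 6 + 4 = 10.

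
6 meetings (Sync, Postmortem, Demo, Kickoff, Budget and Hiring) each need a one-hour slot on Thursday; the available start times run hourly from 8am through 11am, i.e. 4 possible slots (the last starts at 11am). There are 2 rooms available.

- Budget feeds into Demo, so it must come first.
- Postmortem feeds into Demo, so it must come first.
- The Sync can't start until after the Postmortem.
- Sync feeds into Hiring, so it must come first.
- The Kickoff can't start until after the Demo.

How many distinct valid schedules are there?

Splitting on Sync: it can be 9am (8), 10am (6). Listing each branch's schedules as (Postmortem, Demo, Kickoff, Budget, Hiring):
Sync=9am: (8am,9am,10am,8am,10am) (8am,9am,10am,8am,11am) (8am,9am,11am,8am,10am) (8am,9am,11am,8am,11am) (8am,10am,11am,8am,10am) (8am,10am,11am,8am,11am) (8am,10am,11am,9am,10am) (8am,10am,11am,9am,11am) — 8.
Sync=10am: (8am,9am,10am,8am,11am) (8am,9am,11am,8am,11am) (8am,10am,11am,8am,11am) (8am,10am,11am,9am,11am) (9am,10am,11am,8am,11am) (9am,10am,11am,9am,11am) — 6.
Summing: 8 + 6 = 14.

14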